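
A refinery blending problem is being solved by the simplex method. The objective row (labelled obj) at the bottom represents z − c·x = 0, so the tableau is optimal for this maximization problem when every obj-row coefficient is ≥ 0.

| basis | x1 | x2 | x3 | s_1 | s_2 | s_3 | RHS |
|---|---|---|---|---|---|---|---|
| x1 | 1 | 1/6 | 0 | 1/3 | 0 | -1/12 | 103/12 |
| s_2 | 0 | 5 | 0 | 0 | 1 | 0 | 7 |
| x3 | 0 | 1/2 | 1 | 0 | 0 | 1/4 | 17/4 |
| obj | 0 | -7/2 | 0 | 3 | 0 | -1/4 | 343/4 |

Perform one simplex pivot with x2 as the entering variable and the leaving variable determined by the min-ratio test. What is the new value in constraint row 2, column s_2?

1/5

Ratio test on column x2 — row 1: (103/12)/(1/6) = 103/2; row 2: 7/5 = 7/5; row 3: (17/4)/(1/2) = 17/2. Minimum is 7/5 at row 2 (s_2 leaves); pivot element 5.
Divide row 2 by 5; eliminate column x2 from the other rows.
In the new row 2, the s_2 entry is the old entry divided by the pivot: 1/5 = 1/5.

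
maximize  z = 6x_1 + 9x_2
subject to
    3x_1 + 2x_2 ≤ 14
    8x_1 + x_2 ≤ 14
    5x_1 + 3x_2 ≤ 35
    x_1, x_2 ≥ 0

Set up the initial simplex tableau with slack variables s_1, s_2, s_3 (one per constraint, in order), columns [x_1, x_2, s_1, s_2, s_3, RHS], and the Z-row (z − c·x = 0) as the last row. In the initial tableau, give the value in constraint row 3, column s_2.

Slack s_2 belongs to constraint 2; its column is the unit vector e_2, so the entry in row 3 is 0.

0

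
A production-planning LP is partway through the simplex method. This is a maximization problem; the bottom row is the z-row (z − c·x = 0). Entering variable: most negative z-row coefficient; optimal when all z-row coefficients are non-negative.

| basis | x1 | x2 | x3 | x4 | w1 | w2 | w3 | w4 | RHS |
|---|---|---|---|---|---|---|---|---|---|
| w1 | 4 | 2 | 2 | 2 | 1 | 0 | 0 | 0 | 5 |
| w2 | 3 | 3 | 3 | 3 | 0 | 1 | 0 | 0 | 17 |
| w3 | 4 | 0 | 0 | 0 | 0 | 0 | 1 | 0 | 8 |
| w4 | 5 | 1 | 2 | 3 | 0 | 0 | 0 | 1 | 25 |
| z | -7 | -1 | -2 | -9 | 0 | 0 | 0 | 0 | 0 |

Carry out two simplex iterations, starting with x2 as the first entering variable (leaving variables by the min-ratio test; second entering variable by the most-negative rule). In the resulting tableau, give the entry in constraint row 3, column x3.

0

Ratio test on column x2 — row 1: 5/2 = 5/2; row 2: 17/3 = 17/3; row 3: entry 0 ≤ 0; row 4: 25/1 = 25. Minimum is 5/2 at row 1 (w1 leaves); pivot element 2.
Divide row 1 by 2; eliminate column x2 from the other rows.
Second iteration: most negative z-row entry is -8 in column x4, so x4 enters.
Ratio test on column x4 — row 1: (5/2)/1 = 5/2; row 2: entry 0 ≤ 0; row 3: entry 0 ≤ 0; row 4: (45/2)/2 = 45/4. Minimum is 5/2 at row 1 (x2 leaves); pivot element 1.
Divide row 1 by 1; eliminate column x4 from the other rows.
After both pivots, the entry at constraint row 3, column x3 is 0.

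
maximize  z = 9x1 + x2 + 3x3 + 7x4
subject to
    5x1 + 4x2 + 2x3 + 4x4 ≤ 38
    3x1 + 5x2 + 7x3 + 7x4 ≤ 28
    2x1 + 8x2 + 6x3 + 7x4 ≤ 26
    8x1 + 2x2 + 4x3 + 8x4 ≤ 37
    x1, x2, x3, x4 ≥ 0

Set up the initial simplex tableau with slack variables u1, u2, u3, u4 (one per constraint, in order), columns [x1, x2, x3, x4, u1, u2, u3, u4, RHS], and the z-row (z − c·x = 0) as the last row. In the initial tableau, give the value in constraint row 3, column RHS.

The RHS of constraint 3 is b_3 = 26.

26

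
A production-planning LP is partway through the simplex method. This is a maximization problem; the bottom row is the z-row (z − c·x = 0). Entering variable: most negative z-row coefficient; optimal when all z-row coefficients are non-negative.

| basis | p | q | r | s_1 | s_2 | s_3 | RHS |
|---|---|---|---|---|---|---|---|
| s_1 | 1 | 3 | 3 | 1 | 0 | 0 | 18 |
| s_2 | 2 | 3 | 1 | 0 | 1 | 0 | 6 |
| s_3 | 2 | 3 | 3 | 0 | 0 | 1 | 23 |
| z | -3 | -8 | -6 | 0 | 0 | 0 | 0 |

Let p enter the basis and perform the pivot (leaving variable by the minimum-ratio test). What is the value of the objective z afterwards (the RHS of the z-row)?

Ratio test on column p — row 1: 18/1 = 18; row 2: 6/2 = 3; row 3: 23/2 = 23/2. Minimum is 3 at row 2 (s_2 leaves); pivot element 2.
Pivot on row 2; the z-row RHS becomes 0 − (-3)·3 = 9.

9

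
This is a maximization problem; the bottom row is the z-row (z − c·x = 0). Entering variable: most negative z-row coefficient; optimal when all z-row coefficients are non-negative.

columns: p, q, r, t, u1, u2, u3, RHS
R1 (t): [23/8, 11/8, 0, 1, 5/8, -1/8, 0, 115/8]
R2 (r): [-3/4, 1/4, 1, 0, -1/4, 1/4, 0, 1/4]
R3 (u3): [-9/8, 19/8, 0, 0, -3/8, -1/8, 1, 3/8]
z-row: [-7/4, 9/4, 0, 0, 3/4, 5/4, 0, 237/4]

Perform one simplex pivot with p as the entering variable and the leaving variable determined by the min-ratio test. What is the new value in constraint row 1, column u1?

Ratio test on column p — row 1: (115/8)/(23/8) = 5; row 2: entry -3/4 ≤ 0; row 3: entry -9/8 ≤ 0. Minimum is 5 at row 1 (t leaves); pivot element 23/8.
Divide row 1 by 23/8; eliminate column p from the other rows.
In the new row 1, the u1 entry is the old entry divided by the pivot: (5/8)/(23/8) = 5/23.

5/23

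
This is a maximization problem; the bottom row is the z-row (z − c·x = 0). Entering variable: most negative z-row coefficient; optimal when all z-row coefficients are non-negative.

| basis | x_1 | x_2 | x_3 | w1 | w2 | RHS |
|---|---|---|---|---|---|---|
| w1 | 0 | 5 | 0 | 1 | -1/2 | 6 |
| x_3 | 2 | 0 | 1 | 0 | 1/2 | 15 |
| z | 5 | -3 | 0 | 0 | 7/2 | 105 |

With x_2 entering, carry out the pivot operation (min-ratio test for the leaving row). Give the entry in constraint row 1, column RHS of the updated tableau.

6/5

Ratio test on column x_2 — row 1: 6/5 = 6/5; row 2: entry 0 ≤ 0. Minimum is 6/5 at row 1 (w1 leaves); pivot element 5.
Divide row 1 by 5; eliminate column x_2 from the other rows.
In the new row 1, the RHS entry is the old entry divided by the pivot: 6/5 = 6/5.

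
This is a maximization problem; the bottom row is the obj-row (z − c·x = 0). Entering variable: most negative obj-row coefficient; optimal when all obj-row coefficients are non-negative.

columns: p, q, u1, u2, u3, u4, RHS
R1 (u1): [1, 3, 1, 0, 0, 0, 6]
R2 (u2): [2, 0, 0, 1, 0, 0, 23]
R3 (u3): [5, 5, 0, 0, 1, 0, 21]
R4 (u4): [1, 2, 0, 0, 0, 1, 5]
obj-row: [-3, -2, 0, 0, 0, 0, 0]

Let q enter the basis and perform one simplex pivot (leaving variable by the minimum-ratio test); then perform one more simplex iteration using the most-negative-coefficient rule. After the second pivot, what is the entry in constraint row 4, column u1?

-2

Ratio test on column q — row 1: 6/3 = 2; row 2: entry 0 ≤ 0; row 3: 21/5 = 21/5; row 4: 5/2 = 5/2. Minimum is 2 at row 1 (u1 leaves); pivot element 3.
Divide row 1 by 3; eliminate column q from the other rows.
Second iteration: most negative obj-row entry is -7/3 in column p, so p enters.
Ratio test on column p — row 1: 2/(1/3) = 6; row 2: 23/2 = 23/2; row 3: 11/(10/3) = 33/10; row 4: 1/(1/3) = 3. Minimum is 3 at row 4 (u4 leaves); pivot element 1/3.
Divide row 4 by 1/3; eliminate column p from the other rows.
After both pivots, the entry at constraint row 4, column u1 is -2.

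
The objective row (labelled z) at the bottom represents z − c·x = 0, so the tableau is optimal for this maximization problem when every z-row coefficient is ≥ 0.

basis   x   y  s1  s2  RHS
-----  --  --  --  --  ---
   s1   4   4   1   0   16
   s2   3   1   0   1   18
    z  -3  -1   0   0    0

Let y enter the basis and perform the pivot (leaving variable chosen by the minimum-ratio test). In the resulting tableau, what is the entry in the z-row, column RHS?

Ratio test on column y — row 1: 16/4 = 4; row 2: 18/1 = 18. Minimum is 4 at row 1 (s1 leaves); pivot element 4.
Divide row 1 by 4; eliminate column y from the other rows.
z-row update in column RHS: 0 − (-1)·4 = 4.

4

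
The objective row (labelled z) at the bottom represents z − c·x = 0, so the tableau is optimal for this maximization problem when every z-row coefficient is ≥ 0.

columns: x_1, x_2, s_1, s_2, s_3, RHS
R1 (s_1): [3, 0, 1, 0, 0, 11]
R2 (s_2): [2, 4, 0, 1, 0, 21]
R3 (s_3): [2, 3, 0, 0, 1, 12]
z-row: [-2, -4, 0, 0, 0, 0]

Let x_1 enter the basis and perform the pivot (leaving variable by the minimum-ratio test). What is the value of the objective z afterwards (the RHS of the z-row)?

Ratio test on column x_1 — row 1: 11/3 = 11/3; row 2: 21/2 = 21/2; row 3: 12/2 = 6. Minimum is 11/3 at row 1 (s_1 leaves); pivot element 3.
Pivot on row 1; the z-row RHS becomes 0 − (-2)·(11/3) = 22/3.

22/3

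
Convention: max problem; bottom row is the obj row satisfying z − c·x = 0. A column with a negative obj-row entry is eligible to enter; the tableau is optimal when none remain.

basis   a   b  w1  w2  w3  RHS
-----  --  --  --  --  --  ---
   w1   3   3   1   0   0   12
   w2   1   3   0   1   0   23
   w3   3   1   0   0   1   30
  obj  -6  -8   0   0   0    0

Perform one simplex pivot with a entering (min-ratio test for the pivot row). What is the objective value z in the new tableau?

Ratio test on column a — row 1: 12/3 = 4; row 2: 23/1 = 23; row 3: 30/3 = 10. Minimum is 4 at row 1 (w1 leaves); pivot element 3.
Pivot on row 1; the obj-row RHS becomes 0 − (-6)·4 = 24.

24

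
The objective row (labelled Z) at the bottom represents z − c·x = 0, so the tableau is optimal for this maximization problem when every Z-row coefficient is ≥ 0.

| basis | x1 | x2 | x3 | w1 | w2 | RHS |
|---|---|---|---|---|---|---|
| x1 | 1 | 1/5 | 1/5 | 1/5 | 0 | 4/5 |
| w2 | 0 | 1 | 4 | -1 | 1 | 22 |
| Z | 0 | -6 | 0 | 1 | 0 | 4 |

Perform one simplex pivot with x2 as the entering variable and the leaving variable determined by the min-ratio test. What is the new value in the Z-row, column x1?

30

Ratio test on column x2 — row 1: (4/5)/(1/5) = 4; row 2: 22/1 = 22. Minimum is 4 at row 1 (x1 leaves); pivot element 1/5.
Divide row 1 by 1/5; eliminate column x2 from the other rows.
Z-row update in column x1: 0 − (-6)·5 = 30.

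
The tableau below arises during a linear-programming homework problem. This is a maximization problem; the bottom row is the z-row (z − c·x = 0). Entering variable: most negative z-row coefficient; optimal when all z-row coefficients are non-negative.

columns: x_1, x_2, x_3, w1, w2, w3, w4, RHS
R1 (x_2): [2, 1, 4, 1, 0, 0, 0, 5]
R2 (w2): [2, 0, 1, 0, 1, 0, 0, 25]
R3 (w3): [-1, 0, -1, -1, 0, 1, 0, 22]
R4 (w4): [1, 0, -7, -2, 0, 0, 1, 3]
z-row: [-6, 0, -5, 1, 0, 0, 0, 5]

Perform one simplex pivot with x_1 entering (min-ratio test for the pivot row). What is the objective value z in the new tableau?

20

Ratio test on column x_1 — row 1: 5/2 = 5/2; row 2: 25/2 = 25/2; row 3: entry -1 ≤ 0; row 4: 3/1 = 3. Minimum is 5/2 at row 1 (x_2 leaves); pivot element 2.
Pivot on row 1; the z-row RHS becomes 5 − (-6)·(5/2) = 20.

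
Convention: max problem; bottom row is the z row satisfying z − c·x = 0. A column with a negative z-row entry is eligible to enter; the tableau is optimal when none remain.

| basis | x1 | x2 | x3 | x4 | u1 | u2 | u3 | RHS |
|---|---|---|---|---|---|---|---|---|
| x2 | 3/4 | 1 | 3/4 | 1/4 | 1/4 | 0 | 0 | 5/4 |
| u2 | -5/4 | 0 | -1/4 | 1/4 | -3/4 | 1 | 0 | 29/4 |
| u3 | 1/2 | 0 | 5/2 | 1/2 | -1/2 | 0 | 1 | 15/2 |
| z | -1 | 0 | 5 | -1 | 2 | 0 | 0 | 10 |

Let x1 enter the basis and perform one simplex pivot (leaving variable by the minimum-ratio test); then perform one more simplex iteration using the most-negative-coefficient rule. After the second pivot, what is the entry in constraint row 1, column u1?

1

Ratio test on column x1 — row 1: (5/4)/(3/4) = 5/3; row 2: entry -5/4 ≤ 0; row 3: (15/2)/(1/2) = 15. Minimum is 5/3 at row 1 (x2 leaves); pivot element 3/4.
Divide row 1 by 3/4; eliminate column x1 from the other rows.
Second iteration: most negative z-row entry is -2/3 in column x4, so x4 enters.
Ratio test on column x4 — row 1: (5/3)/(1/3) = 5; row 2: (28/3)/(2/3) = 14; row 3: (20/3)/(1/3) = 20. Minimum is 5 at row 1 (x1 leaves); pivot element 1/3.
Divide row 1 by 1/3; eliminate column x4 from the other rows.
After both pivots, the entry at constraint row 1, column u1 is 1.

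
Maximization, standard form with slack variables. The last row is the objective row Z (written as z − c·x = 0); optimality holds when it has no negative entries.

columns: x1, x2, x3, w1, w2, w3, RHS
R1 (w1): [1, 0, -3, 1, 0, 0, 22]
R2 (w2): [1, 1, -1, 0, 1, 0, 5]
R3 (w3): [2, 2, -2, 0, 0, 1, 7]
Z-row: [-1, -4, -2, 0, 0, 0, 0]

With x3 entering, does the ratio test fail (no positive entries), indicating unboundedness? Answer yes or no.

Every constraint-row entry in column x3 is ≤ 0, so increasing x3 is unbounded.

yes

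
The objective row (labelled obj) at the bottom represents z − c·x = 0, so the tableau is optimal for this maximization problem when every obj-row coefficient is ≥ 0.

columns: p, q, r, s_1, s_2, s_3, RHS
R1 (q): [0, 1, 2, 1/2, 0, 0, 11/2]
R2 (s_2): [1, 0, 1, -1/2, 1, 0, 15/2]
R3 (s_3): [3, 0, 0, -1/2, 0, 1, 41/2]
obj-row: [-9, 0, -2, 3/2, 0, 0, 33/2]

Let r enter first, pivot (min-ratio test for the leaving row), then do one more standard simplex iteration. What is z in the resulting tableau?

Ratio test on column r — row 1: (11/2)/2 = 11/4; row 2: (15/2)/1 = 15/2; row 3: entry 0 ≤ 0. Minimum is 11/4 at row 1 (q leaves); pivot element 2.
Pivot on row 1; the obj-row RHS becomes 33/2 − (-2)·(11/4) = 22.
Next entering variable (most negative obj-row entry -9): p.
Ratio test on column p — row 1: entry 0 ≤ 0; row 2: (19/4)/1 = 19/4; row 3: (41/2)/3 = 41/6. Minimum is 19/4 at row 2 (s_2 leaves); pivot element 1.
After the second pivot the obj-row RHS is 22 − (-9)·(19/4) = 259/4.

259/4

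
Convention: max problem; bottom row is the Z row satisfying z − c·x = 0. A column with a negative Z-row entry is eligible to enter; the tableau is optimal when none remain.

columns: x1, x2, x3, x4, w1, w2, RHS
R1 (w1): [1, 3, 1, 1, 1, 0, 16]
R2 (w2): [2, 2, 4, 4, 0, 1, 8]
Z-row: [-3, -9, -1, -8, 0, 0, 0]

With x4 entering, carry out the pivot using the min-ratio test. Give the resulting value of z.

16

Ratio test on column x4 — row 1: 16/1 = 16; row 2: 8/4 = 2. Minimum is 2 at row 2 (w2 leaves); pivot element 4.
Pivot on row 2; the Z-row RHS becomes 0 − (-8)·2 = 16.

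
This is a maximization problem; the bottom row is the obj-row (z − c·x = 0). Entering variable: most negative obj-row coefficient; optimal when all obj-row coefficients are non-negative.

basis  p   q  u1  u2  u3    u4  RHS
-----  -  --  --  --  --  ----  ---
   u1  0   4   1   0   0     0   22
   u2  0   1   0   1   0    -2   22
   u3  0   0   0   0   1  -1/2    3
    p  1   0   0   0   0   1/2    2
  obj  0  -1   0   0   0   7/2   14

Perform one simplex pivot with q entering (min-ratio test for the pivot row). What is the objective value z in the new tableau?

Ratio test on column q — row 1: 22/4 = 11/2; row 2: 22/1 = 22; row 3: entry 0 ≤ 0; row 4: entry 0 ≤ 0. Minimum is 11/2 at row 1 (u1 leaves); pivot element 4.
Pivot on row 1; the obj-row RHS becomes 14 − (-1)·(11/2) = 39/2.

39/2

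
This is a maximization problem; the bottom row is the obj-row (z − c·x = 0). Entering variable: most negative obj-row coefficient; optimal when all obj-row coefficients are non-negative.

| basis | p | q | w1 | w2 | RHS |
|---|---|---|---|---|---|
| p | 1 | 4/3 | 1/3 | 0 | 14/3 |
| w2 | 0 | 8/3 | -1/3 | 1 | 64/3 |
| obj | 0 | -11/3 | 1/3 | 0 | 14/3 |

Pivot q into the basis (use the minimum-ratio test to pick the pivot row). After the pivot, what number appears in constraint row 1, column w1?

Ratio test on column q — row 1: (14/3)/(4/3) = 7/2; row 2: (64/3)/(8/3) = 8. Minimum is 7/2 at row 1 (p leaves); pivot element 4/3.
Divide row 1 by 4/3; eliminate column q from the other rows.
In the new row 1, the w1 entry is the old entry divided by the pivot: (1/3)/(4/3) = 1/4.

1/4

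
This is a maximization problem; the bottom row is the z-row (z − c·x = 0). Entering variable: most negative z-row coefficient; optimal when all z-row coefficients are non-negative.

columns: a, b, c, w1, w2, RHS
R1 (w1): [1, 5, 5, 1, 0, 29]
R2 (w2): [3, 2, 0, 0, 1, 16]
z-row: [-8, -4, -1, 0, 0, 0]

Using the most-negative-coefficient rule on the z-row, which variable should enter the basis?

a

Negative z-row entries: a: -8, b: -4, c: -1.
The most negative is -8 in column a, so a enters.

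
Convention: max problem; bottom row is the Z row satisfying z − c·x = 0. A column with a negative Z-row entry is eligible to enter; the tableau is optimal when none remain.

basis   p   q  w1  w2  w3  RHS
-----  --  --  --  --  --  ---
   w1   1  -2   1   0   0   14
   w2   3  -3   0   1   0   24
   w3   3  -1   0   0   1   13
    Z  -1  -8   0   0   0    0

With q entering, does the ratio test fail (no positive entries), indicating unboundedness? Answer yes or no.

Every constraint-row entry in column q is ≤ 0, so increasing q is unbounded.

yes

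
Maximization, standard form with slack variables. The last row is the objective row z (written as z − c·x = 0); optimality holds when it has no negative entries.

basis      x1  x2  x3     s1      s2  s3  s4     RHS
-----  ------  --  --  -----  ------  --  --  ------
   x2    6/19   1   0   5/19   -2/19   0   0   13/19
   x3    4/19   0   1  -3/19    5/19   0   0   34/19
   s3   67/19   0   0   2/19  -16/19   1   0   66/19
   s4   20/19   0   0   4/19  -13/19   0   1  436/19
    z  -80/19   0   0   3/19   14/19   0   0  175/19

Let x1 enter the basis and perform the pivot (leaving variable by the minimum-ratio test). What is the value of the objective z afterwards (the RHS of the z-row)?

895/67

Ratio test on column x1 — row 1: (13/19)/(6/19) = 13/6; row 2: (34/19)/(4/19) = 17/2; row 3: (66/19)/(67/19) = 66/67; row 4: (436/19)/(20/19) = 109/5. Minimum is 66/67 at row 3 (s3 leaves); pivot element 67/19.
Pivot on row 3; the z-row RHS becomes 175/19 − (-80/19)·(66/67) = 895/67.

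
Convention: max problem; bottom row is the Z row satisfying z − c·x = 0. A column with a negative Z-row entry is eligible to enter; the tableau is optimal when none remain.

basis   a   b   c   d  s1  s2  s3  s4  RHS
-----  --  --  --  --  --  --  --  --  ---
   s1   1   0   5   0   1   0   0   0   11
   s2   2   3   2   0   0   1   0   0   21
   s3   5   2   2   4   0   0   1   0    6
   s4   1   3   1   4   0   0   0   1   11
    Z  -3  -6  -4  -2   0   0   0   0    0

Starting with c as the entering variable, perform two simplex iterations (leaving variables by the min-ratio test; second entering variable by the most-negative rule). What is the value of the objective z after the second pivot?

Ratio test on column c — row 1: 11/5 = 11/5; row 2: 21/2 = 21/2; row 3: 6/2 = 3; row 4: 11/1 = 11. Minimum is 11/5 at row 1 (s1 leaves); pivot element 5.
Pivot on row 1; the Z-row RHS becomes 0 − (-4)·(11/5) = 44/5.
Next entering variable (most negative Z-row entry -6): b.
Ratio test on column b — row 1: entry 0 ≤ 0; row 2: (83/5)/3 = 83/15; row 3: (8/5)/2 = 4/5; row 4: (44/5)/3 = 44/15. Minimum is 4/5 at row 3 (s3 leaves); pivot element 2.
After the second pivot the Z-row RHS is 44/5 − (-6)·(4/5) = 68/5.

68/5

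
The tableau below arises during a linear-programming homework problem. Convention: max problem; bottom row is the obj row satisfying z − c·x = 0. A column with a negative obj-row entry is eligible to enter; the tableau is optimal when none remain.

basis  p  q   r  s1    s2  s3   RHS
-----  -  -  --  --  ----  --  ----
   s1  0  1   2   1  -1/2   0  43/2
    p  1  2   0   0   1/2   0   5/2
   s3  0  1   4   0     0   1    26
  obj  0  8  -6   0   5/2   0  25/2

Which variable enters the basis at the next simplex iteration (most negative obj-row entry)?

r

Negative obj-row entries: r: -6.
The most negative is -6 in column r, so r enters.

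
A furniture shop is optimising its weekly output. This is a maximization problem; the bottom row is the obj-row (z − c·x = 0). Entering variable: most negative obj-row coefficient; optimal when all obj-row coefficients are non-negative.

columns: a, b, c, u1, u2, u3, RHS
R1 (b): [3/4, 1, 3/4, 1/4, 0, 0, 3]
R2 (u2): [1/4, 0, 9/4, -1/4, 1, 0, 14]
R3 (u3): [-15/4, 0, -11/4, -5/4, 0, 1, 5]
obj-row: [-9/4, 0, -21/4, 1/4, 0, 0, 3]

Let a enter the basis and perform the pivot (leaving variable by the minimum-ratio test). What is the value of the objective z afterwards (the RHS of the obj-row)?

Ratio test on column a — row 1: 3/(3/4) = 4; row 2: 14/(1/4) = 56; row 3: entry -15/4 ≤ 0. Minimum is 4 at row 1 (b leaves); pivot element 3/4.
Pivot on row 1; the obj-row RHS becomes 3 − (-9/4)·4 = 12.

12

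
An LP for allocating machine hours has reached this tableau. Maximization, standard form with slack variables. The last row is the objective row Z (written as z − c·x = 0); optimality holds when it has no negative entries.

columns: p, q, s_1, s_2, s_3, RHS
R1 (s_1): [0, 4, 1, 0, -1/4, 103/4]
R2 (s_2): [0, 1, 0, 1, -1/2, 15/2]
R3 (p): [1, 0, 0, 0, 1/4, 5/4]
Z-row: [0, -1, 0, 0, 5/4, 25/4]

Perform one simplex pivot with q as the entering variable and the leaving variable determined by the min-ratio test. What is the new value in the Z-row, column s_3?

Ratio test on column q — row 1: (103/4)/4 = 103/16; row 2: (15/2)/1 = 15/2; row 3: entry 0 ≤ 0. Minimum is 103/16 at row 1 (s_1 leaves); pivot element 4.
Divide row 1 by 4; eliminate column q from the other rows.
Z-row update in column s_3: 5/4 − (-1)·(-1/16) = 19/16.

19/16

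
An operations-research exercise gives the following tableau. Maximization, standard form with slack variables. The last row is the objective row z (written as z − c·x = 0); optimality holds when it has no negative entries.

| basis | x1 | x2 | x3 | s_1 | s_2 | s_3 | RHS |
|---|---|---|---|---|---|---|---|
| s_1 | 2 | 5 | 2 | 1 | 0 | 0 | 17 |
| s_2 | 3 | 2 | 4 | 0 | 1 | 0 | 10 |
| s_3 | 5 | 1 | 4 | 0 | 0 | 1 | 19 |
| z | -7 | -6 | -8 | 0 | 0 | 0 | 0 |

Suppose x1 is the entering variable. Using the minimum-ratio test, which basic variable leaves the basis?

Column x1 entries and ratios — s_1: 17/2 = 17/2; s_2: 10/3 = 10/3; s_3: 19/5 = 19/5.
Smallest ratio is 10/3 in the row of s_2, so s_2 leaves.

s_2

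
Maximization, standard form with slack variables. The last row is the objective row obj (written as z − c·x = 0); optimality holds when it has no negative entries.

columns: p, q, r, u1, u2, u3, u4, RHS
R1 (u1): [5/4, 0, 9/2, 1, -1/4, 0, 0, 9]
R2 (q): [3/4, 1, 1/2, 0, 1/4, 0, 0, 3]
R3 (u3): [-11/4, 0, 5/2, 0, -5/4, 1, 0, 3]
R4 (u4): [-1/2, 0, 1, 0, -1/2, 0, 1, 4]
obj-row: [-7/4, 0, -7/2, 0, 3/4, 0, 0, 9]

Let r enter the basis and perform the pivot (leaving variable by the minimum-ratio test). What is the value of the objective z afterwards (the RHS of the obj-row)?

66/5

Ratio test on column r — row 1: 9/(9/2) = 2; row 2: 3/(1/2) = 6; row 3: 3/(5/2) = 6/5; row 4: 4/1 = 4. Minimum is 6/5 at row 3 (u3 leaves); pivot element 5/2.
Pivot on row 3; the obj-row RHS becomes 9 − (-7/2)·(6/5) = 66/5.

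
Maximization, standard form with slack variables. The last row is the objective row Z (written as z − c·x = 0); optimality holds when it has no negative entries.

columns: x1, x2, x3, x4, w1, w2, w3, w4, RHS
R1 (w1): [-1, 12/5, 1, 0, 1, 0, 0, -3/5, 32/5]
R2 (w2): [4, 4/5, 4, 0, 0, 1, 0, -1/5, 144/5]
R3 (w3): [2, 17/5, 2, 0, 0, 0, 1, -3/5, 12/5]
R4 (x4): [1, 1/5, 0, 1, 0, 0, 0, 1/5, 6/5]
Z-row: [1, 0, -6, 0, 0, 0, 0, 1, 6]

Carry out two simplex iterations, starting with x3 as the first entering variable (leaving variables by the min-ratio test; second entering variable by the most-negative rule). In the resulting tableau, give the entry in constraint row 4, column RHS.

Ratio test on column x3 — row 1: (32/5)/1 = 32/5; row 2: (144/5)/4 = 36/5; row 3: (12/5)/2 = 6/5; row 4: entry 0 ≤ 0. Minimum is 6/5 at row 3 (w3 leaves); pivot element 2.
Divide row 3 by 2; eliminate column x3 from the other rows.
Second iteration: most negative Z-row entry is -4/5 in column w4, so w4 enters.
Ratio test on column w4 — row 1: entry -3/10 ≤ 0; row 2: 24/1 = 24; row 3: entry -3/10 ≤ 0; row 4: (6/5)/(1/5) = 6. Minimum is 6 at row 4 (x4 leaves); pivot element 1/5.
Divide row 4 by 1/5; eliminate column w4 from the other rows.
After both pivots, the entry at constraint row 4, column RHS is 6.

6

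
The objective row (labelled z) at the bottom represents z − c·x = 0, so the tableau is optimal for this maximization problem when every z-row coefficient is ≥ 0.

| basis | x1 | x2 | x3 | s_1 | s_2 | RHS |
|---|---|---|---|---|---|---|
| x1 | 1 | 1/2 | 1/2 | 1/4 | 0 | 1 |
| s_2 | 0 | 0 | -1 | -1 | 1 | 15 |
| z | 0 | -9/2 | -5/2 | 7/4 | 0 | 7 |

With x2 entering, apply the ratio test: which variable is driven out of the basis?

x1

Column x2 entries and ratios — x1: 1/(1/2) = 2; s_2: 0 ≤ 0, skip.
Smallest ratio is 2 in the row of x1, so x1 leaves.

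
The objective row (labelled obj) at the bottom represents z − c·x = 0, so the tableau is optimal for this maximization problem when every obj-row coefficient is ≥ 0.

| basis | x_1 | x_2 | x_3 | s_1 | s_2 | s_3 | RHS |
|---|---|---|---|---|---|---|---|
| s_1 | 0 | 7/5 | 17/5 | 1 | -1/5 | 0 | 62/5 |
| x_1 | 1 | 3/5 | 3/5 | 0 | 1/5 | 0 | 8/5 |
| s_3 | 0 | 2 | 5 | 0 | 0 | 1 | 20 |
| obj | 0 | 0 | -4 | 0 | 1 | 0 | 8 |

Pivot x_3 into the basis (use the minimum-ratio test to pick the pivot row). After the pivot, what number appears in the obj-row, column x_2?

4

Ratio test on column x_3 — row 1: (62/5)/(17/5) = 62/17; row 2: (8/5)/(3/5) = 8/3; row 3: 20/5 = 4. Minimum is 8/3 at row 2 (x_1 leaves); pivot element 3/5.
Divide row 2 by 3/5; eliminate column x_3 from the other rows.
obj-row update in column x_2: 0 − (-4)·1 = 4.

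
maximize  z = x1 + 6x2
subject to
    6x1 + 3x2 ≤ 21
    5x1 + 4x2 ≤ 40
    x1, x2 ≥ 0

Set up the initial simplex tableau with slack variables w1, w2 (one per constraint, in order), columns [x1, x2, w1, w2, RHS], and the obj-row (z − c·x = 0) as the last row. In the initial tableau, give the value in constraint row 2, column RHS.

40

The RHS of constraint 2 is b_2 = 40.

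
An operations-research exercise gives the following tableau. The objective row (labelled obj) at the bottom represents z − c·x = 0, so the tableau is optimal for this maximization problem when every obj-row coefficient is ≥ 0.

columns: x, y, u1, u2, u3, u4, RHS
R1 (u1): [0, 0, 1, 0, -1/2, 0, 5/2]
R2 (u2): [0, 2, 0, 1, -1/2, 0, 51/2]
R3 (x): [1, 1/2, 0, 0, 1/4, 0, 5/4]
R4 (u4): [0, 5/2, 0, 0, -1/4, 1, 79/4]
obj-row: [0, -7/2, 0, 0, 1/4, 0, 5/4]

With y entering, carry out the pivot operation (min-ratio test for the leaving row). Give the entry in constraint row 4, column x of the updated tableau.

-5

Ratio test on column y — row 1: entry 0 ≤ 0; row 2: (51/2)/2 = 51/4; row 3: (5/4)/(1/2) = 5/2; row 4: (79/4)/(5/2) = 79/10. Minimum is 5/2 at row 3 (x leaves); pivot element 1/2.
Divide row 3 by 1/2; eliminate column y from the other rows.
Row 4 update in column x: 0 − (5/2)·2 = -5.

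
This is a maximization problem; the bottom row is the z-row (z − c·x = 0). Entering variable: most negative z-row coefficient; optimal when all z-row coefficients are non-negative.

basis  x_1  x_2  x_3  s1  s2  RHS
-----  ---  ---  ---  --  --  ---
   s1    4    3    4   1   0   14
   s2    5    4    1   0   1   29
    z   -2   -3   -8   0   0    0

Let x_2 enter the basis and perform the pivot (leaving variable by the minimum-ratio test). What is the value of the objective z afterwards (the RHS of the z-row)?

Ratio test on column x_2 — row 1: 14/3 = 14/3; row 2: 29/4 = 29/4. Minimum is 14/3 at row 1 (s1 leaves); pivot element 3.
Pivot on row 1; the z-row RHS becomes 0 − (-3)·(14/3) = 14.

14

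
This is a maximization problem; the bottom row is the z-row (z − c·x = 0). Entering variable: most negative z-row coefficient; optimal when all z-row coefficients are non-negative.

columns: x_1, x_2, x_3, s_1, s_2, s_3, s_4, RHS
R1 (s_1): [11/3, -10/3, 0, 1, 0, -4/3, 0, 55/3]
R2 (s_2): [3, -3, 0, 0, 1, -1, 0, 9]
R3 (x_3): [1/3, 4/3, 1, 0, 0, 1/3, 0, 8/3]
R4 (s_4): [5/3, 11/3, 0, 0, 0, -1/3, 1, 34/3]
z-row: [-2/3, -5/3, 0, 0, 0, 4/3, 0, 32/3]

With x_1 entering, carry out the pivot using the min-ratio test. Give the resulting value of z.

Ratio test on column x_1 — row 1: (55/3)/(11/3) = 5; row 2: 9/3 = 3; row 3: (8/3)/(1/3) = 8; row 4: (34/3)/(5/3) = 34/5. Minimum is 3 at row 2 (s_2 leaves); pivot element 3.
Pivot on row 2; the z-row RHS becomes 32/3 − (-2/3)·3 = 38/3.

38/3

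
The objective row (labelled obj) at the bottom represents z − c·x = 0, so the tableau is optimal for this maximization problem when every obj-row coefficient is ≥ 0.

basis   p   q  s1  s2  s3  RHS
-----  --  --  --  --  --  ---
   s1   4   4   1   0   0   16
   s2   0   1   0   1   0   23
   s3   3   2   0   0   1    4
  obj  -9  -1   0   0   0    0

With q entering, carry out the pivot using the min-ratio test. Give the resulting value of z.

2

Ratio test on column q — row 1: 16/4 = 4; row 2: 23/1 = 23; row 3: 4/2 = 2. Minimum is 2 at row 3 (s3 leaves); pivot element 2.
Pivot on row 3; the obj-row RHS becomes 0 − (-1)·2 = 2.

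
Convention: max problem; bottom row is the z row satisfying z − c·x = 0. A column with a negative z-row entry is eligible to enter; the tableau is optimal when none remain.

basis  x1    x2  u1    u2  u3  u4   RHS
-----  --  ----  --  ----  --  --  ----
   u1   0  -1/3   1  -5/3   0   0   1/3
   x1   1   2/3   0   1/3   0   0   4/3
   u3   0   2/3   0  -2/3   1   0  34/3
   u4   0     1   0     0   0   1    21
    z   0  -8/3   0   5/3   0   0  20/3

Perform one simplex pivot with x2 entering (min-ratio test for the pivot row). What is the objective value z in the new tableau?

12

Ratio test on column x2 — row 1: entry -1/3 ≤ 0; row 2: (4/3)/(2/3) = 2; row 3: (34/3)/(2/3) = 17; row 4: 21/1 = 21. Minimum is 2 at row 2 (x1 leaves); pivot element 2/3.
Pivot on row 2; the z-row RHS becomes 20/3 − (-8/3)·2 = 12.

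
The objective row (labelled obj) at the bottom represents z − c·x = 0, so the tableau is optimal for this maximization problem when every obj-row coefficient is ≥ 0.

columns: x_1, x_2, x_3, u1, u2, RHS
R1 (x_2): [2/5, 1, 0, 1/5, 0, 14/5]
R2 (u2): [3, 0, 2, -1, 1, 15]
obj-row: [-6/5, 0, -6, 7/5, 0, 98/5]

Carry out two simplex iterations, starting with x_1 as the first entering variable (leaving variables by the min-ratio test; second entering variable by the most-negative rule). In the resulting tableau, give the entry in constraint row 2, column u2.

Ratio test on column x_1 — row 1: (14/5)/(2/5) = 7; row 2: 15/3 = 5. Minimum is 5 at row 2 (u2 leaves); pivot element 3.
Divide row 2 by 3; eliminate column x_1 from the other rows.
Second iteration: most negative obj-row entry is -26/5 in column x_3, so x_3 enters.
Ratio test on column x_3 — row 1: entry -4/15 ≤ 0; row 2: 5/(2/3) = 15/2. Minimum is 15/2 at row 2 (x_1 leaves); pivot element 2/3.
Divide row 2 by 2/3; eliminate column x_3 from the other rows.
After both pivots, the entry at constraint row 2, column u2 is 1/2.

1/2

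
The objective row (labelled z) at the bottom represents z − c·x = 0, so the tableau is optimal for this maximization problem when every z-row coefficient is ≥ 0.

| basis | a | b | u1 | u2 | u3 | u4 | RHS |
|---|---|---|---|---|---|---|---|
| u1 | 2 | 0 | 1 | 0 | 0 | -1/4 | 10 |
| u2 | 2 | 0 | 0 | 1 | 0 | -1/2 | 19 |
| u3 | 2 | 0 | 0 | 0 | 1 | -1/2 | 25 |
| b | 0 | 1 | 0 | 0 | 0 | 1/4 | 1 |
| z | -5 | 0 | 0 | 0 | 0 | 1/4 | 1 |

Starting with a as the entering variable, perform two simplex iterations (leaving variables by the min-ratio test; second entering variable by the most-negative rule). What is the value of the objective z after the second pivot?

55/2

Ratio test on column a — row 1: 10/2 = 5; row 2: 19/2 = 19/2; row 3: 25/2 = 25/2; row 4: entry 0 ≤ 0. Minimum is 5 at row 1 (u1 leaves); pivot element 2.
Pivot on row 1; the z-row RHS becomes 1 − (-5)·5 = 26.
Next entering variable (most negative z-row entry -3/8): u4.
Ratio test on column u4 — row 1: entry -1/8 ≤ 0; row 2: entry -1/4 ≤ 0; row 3: entry -1/4 ≤ 0; row 4: 1/(1/4) = 4. Minimum is 4 at row 4 (b leaves); pivot element 1/4.
After the second pivot the z-row RHS is 26 − (-3/8)·4 = 55/2.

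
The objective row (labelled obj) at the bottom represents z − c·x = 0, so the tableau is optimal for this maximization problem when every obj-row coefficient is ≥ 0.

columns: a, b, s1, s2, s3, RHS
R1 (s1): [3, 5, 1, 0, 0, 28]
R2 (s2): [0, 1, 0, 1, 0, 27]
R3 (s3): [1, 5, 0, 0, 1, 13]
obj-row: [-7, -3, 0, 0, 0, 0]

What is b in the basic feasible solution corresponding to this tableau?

b is not in the basis, so in the current basic feasible solution b = 0.

0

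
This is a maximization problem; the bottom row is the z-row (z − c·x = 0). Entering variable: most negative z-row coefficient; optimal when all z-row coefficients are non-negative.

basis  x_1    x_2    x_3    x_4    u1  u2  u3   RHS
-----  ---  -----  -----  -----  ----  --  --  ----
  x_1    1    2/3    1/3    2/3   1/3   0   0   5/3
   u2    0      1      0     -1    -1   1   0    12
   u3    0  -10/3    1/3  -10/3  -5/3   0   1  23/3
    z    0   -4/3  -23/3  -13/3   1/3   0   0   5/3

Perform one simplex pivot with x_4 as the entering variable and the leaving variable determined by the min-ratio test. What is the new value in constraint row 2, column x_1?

Ratio test on column x_4 — row 1: (5/3)/(2/3) = 5/2; row 2: entry -1 ≤ 0; row 3: entry -10/3 ≤ 0. Minimum is 5/2 at row 1 (x_1 leaves); pivot element 2/3.
Divide row 1 by 2/3; eliminate column x_4 from the other rows.
Row 2 update in column x_1: 0 − (-1)·(3/2) = 3/2.

3/2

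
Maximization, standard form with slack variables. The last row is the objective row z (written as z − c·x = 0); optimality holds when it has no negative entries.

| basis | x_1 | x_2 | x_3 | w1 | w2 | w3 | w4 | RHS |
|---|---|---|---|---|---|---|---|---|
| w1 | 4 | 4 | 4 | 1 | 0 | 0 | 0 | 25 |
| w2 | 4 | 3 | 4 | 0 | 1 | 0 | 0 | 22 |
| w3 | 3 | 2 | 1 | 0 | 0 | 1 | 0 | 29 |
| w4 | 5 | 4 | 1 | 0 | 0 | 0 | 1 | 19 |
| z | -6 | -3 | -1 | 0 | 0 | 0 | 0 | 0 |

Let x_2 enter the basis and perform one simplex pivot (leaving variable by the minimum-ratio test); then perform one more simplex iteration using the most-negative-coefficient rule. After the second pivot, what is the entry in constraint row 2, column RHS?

Ratio test on column x_2 — row 1: 25/4 = 25/4; row 2: 22/3 = 22/3; row 3: 29/2 = 29/2; row 4: 19/4 = 19/4. Minimum is 19/4 at row 4 (w4 leaves); pivot element 4.
Divide row 4 by 4; eliminate column x_2 from the other rows.
Second iteration: most negative z-row entry is -9/4 in column x_1, so x_1 enters.
Ratio test on column x_1 — row 1: entry -1 ≤ 0; row 2: (31/4)/(1/4) = 31; row 3: (39/2)/(1/2) = 39; row 4: (19/4)/(5/4) = 19/5. Minimum is 19/5 at row 4 (x_2 leaves); pivot element 5/4.
Divide row 4 by 5/4; eliminate column x_1 from the other rows.
After both pivots, the entry at constraint row 2, column RHS is 34/5.

34/5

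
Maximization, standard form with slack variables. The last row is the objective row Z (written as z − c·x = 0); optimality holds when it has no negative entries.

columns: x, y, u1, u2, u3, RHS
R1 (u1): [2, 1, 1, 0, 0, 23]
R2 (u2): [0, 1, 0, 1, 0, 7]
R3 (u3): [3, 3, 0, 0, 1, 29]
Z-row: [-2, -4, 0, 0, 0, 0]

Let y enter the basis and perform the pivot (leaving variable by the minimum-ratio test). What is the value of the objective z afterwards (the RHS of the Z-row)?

Ratio test on column y — row 1: 23/1 = 23; row 2: 7/1 = 7; row 3: 29/3 = 29/3. Minimum is 7 at row 2 (u2 leaves); pivot element 1.
Pivot on row 2; the Z-row RHS becomes 0 − (-4)·7 = 28.

28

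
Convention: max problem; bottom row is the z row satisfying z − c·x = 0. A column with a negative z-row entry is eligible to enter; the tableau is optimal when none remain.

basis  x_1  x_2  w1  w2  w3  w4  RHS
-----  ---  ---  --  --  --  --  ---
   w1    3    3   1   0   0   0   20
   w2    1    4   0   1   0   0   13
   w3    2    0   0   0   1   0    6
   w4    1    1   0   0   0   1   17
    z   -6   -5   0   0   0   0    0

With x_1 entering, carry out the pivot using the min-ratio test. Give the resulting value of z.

18

Ratio test on column x_1 — row 1: 20/3 = 20/3; row 2: 13/1 = 13; row 3: 6/2 = 3; row 4: 17/1 = 17. Minimum is 3 at row 3 (w3 leaves); pivot element 2.
Pivot on row 3; the z-row RHS becomes 0 − (-6)·3 = 18.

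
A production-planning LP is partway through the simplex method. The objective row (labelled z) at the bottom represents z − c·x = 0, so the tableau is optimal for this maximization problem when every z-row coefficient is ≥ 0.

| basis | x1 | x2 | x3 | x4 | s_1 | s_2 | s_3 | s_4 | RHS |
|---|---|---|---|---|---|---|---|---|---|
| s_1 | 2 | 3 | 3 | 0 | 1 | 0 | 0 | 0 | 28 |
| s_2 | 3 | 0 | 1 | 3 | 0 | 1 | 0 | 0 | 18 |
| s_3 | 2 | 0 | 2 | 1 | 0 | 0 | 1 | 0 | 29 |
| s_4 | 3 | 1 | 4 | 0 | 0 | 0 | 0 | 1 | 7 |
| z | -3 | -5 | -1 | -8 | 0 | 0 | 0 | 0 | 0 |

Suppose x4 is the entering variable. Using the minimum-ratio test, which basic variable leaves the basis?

Column x4 entries and ratios — s_1: 0 ≤ 0, skip; s_2: 18/3 = 6; s_3: 29/1 = 29; s_4: 0 ≤ 0, skip.
Smallest ratio is 6 in the row of s_2, so s_2 leaves.

s_2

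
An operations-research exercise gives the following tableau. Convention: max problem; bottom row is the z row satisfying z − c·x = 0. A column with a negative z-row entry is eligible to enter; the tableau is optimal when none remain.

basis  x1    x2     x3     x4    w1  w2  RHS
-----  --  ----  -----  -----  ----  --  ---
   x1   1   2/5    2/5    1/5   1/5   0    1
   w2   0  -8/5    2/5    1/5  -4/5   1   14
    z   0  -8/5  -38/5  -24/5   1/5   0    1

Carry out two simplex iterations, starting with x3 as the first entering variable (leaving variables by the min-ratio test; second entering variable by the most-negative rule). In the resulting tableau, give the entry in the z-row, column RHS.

25

Ratio test on column x3 — row 1: 1/(2/5) = 5/2; row 2: 14/(2/5) = 35. Minimum is 5/2 at row 1 (x1 leaves); pivot element 2/5.
Divide row 1 by 2/5; eliminate column x3 from the other rows.
Second iteration: most negative z-row entry is -1 in column x4, so x4 enters.
Ratio test on column x4 — row 1: (5/2)/(1/2) = 5; row 2: entry 0 ≤ 0. Minimum is 5 at row 1 (x3 leaves); pivot element 1/2.
Divide row 1 by 1/2; eliminate column x4 from the other rows.
After both pivots, the entry at the z-row, column RHS is 25.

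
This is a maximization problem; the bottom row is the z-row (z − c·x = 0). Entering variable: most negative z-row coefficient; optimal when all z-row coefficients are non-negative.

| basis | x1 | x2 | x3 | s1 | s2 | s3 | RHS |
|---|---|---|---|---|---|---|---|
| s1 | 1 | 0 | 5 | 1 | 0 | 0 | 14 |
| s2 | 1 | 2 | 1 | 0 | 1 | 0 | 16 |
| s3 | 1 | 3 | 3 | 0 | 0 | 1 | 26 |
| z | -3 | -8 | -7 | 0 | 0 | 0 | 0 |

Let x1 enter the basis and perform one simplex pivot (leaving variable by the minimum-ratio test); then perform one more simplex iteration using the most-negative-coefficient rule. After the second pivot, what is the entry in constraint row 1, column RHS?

14

Ratio test on column x1 — row 1: 14/1 = 14; row 2: 16/1 = 16; row 3: 26/1 = 26. Minimum is 14 at row 1 (s1 leaves); pivot element 1.
Divide row 1 by 1; eliminate column x1 from the other rows.
Second iteration: most negative z-row entry is -8 in column x2, so x2 enters.
Ratio test on column x2 — row 1: entry 0 ≤ 0; row 2: 2/2 = 1; row 3: 12/3 = 4. Minimum is 1 at row 2 (s2 leaves); pivot element 2.
Divide row 2 by 2; eliminate column x2 from the other rows.
After both pivots, the entry at constraint row 1, column RHS is 14.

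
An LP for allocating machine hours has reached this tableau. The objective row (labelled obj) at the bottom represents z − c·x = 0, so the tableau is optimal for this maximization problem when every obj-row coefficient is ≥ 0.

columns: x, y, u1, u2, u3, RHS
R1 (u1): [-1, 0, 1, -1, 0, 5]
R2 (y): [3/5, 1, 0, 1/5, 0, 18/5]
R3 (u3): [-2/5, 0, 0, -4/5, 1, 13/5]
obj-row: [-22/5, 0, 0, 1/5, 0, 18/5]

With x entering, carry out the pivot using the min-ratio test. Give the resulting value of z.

30

Ratio test on column x — row 1: entry -1 ≤ 0; row 2: (18/5)/(3/5) = 6; row 3: entry -2/5 ≤ 0. Minimum is 6 at row 2 (y leaves); pivot element 3/5.
Pivot on row 2; the obj-row RHS becomes 18/5 − (-22/5)·6 = 30.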